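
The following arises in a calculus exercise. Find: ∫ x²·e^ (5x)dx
Integration by parts twice:
First: u = x², dv = e^(5x) dx => x²e^(5x)/5 - (2/5)∫ xe^(5x) dx
Second (∫ xe^(5x) dx): xe^(5x)/5 - e^(5x)/25
Combining: e^(5x)(x²/5-2x/25+2/125)+C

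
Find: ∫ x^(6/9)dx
Power rule: ∫ x^(2/3) dx=x^(5/3)/(5/3)+C

Answer: (3/5)·x^(5/3)+C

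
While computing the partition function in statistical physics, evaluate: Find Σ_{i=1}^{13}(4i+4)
= 4·Σ i + 4·13 = 4·91 + 52 = 416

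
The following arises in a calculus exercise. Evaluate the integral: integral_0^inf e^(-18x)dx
integral_0^inf e^(-18x) dx = [-1/18*e^(-18x)]_0^inf
= 0 - (-1/18) = 1/18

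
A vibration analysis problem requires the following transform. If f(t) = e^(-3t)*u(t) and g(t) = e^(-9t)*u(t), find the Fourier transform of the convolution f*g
By the convolution theorem: F{f * g}=F(omega) * G(omega)
F(omega)=1/(3+j * omega), G(omega)=1/(9+j * omega)
F{f * g}=1/((3+j * omega)(9+j * omega))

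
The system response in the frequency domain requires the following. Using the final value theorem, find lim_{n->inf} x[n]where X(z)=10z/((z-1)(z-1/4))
Final value theorem: lim x[n]=lim_{z->1} (z-1)*X(z)
(z-1)*X(z)=10z/(z-1/4)
As z->1: 10/(1 - 1/4)=10/(3/4)=40/3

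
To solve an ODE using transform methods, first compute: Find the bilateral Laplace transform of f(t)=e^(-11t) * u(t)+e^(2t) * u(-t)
For e^(-11t) * u(t): L=1/(s+11), Re(s) > -11
For e^(2t) * u(-t): L=-1/(s-2), Re(s) < 2
Combined: F(s)=1/(s+11)-1/(s-2), -11 < Re(s) < 2

Answer: 1/(s+11)-1/(s-2), ROC: -11 < Re(s) < 2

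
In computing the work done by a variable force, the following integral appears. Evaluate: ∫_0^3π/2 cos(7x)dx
Antiderivative: sin(7x)/7
Evaluate at bounds: [sin(7·3π/2)/7] - [sin(7·0)/7]
=((1) - (0))/7=1/7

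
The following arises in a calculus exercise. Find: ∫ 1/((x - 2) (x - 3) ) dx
Partial fractions: 1/((x-2)(x-3))=A/(x-2) + B/(x-3)
A=-1, B=1
∫ [-1· 1/(x-2) + 1· 1/(x-3)] dx
=(1)[ln|x-3| - ln|x-2|] + C

Answer: ln|(x-3)/(x-2)| + C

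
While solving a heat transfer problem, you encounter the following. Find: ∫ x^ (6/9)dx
Power rule: ∫ x^(2/3) dx = x^(5/3)/(5/3)+C

Answer: (3/5)·x^(5/3)+C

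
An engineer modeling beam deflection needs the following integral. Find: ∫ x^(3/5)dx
Power rule: ∫ x^(3/5) dx=x^(8/5)/(8/5) + C

Answer: (5/8)·x^(8/5) + C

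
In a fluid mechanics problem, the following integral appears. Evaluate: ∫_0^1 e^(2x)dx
Antiderivative: (1/2)e^(2x)
Evaluate: (1/2)(e^2-1)

Answer: (e^2-1)/2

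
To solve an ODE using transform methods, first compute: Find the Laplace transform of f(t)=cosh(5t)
L{cosh(at)} = s/(s²-a²)
L{cosh(5t)} = s/(s²-25)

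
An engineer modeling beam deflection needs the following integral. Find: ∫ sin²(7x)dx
Using identity sin²(u) = (1 - cos(2u))/2:
∫ (1 - cos(14x))/2 dx = x/2 - sin(14x)/28 + C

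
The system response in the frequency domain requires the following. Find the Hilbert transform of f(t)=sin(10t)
The Hilbert transform shifts each frequency component by -pi/2.
H{sin(wt)} = -cos(wt)
With w = 10: H{sin(10t)} = -cos(10t)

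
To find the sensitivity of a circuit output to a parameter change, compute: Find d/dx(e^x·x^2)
Product rule: (fg)' = f'g + fg'
f = e^x, f' = e^x
g = x^2, g' = 2x

Answer: e^x·x^2 + 2·e^x·x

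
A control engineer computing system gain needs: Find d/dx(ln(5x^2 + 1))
Chain rule: d/dx[ln(u)]=u'/u where u=5x^2 + 1
u'=10x

Answer: (10x)/(5x^2 + 1)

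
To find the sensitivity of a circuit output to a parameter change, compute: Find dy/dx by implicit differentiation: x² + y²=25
Differentiate both sides: 2x+2y·(dy/dx)=0
Solve: dy/dx=-2x/(2y)=-x/y

Answer: dy/dx=-x/y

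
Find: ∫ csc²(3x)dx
Since d/dx[-cot(3x)]=3csc²(3x), integral=-cot(3x)/3+C

Answer: (-1/3)cot(3x)+C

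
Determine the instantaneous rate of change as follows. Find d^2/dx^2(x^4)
Apply power rule 2 times:
d^1: 4x^3
d^2: 12x^2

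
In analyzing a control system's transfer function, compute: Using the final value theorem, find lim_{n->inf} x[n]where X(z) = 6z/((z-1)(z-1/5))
Final value theorem: lim x[n] = lim_{z->1} (z-1) * X(z)
(z-1) * X(z) = 6z/(z-1/5)
As z->1: 6/(1-1/5) = 6/(4/5) = 15/2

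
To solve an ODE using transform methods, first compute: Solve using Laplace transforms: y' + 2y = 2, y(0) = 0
Take L of both sides: sY(s)-0+2Y(s)=2/s
Y(s)(s+2)=2/s+0
Y(s)=2/(s(s+2))+0/(s+2)
Partial fractions: 2/(s(s+2))=1/s - 1/(s+2)
So Y(s)=1/s - 1/(s+2)
Inverse transform (L^(-1){1/s}=1, L^(-1){1/(s+2)}=e^(-2t)):

Answer: y(t)=1 - e^(-2t)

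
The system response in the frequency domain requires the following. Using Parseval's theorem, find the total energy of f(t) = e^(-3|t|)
Parseval's theorem: E = integral |f(t)|^2 dt = (1/2pi) integral |F(omega)|^2 domega
E = integral_{-inf}^{inf} e^(-6|t|) dt = 2 * integral_0^inf e^(-6t) dt = 2/(2 * 3) = 1/3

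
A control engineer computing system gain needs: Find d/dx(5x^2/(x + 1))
Quotient rule: (f/g)' = (f'g - fg')/g²
f = 5x^2, f' = 10x
g = x + 1, g' = 1

Answer: (10x·(x + 1) - 5x^2)/(x + 1)²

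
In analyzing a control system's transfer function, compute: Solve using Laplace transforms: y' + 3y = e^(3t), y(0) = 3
Take L: sY - 3 + 3Y=1/(s-3)
Y(s + 3)=1/(s-3) + 3
Y=1/((s-3)(s + 3)) + 3/(s + 3)
Partial fractions: 1/((s-3)(s + 3))=(1/6)/(s-3) - (1/6)/(s + 3)
So Y=(1/6)/(s-3) + (17/6)/(s + 3)
Inverse Laplace transform (L^(-1){1/(s-3)}=e^(3t), L^(-1){1/(s + 3)}=e^(-3t)):

Answer: y(t)=(1/6)·e^(3t) + (17/6)·e^(-3t)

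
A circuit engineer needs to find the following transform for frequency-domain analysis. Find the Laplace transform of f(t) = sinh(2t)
L{sinh(at)}=a/(s²-a²)
L{sinh(2t)}=2/(s²-4)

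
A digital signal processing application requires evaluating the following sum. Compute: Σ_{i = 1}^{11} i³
Using formula: Σ i^3 = [n(n + 1)/2]² = [11·12/2]² = 4356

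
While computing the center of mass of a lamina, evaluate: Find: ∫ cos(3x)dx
Using substitution u=3x: ∫ cos(u) du/3=sin(u)/3 + C

Answer: (1/3)sin(3x) + C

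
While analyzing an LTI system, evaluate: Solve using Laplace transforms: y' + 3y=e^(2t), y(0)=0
Take L: sY - 0 + 3Y = 1/(s-2)
Y(s + 3) = 1/(s-2) + 0
Y = 1/((s-2)(s + 3)) + 0/(s + 3)
Partial fractions: 1/((s-2)(s + 3)) = (1/5)/(s-2) - (1/5)/(s + 3)
So Y = (1/5)/(s-2) - (1/5)/(s + 3)
Inverse Laplace transform (L^(-1){1/(s-2)} = e^(2t), L^(-1){1/(s + 3)} = e^(-3t)):

Answer: y(t) = (1/5)·e^(2t) - (1/5)·e^(-3t)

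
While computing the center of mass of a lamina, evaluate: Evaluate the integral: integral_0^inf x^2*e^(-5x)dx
This is a Gamma integral. Substitute u = 5x (du = 5 dx):
integral_0^inf x^2*e^(-5x) dx = (1/5^3) integral_0^inf u^2*e^(-u) du
= Gamma(3)/5^3 = 2!/5^3 = 2/125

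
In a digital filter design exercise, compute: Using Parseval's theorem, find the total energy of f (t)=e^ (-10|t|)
Parseval's theorem: E=integral |f(t)|^2 dt=(1/2pi) integral |F(omega)|^2 domega
E=integral_{-inf}^{inf} e^(-20|t|) dt=2*integral_0^inf e^(-20t) dt=2/(2*10)=1/10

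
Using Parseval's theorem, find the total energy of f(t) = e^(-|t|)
Parseval's theorem: E = integral |f(t)|^2 dt = (1/2pi) integral |F(omega)|^2 domega
E = integral_{-inf}^{inf} e^(-2|t|) dt = 2*integral_0^inf e^(-2t) dt = 2/(2*1) = 1/1

Answer: 1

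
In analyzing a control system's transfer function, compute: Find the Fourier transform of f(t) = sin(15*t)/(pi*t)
sin(W * t)/(pi * t)=(W/pi) * sinc(W * t/pi) is the impulse response of the ideal low-pass filter with cutoff W (here W=15).
Its Fourier transform is a rectangular function:
F(omega)=1 for |omega| < 15, 0 otherwise

Answer: rect(omega/30) [i.e., 1 for |omega| < 15, 0 otherwise]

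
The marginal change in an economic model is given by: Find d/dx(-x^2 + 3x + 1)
Power rule: d/dx(ax^n) = n·a·x^(n-1)
Term by term: -2·x+3

Answer: -2x+3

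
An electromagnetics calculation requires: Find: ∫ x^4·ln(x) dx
By parts: u=ln(x), dv=x^4 dx
du=1/x dx, v=x^5/5
=x^5·ln(x)/5 - ∫ x^4/5 dx
=x^5·ln(x)/5 - x^5/25 + C

Answer: x^5(ln(x)/5 - 1/25) + C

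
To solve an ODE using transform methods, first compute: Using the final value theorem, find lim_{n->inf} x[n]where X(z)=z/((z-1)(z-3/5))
Final value theorem: lim x[n] = lim_{z->1} (z-1) * X(z)
(z-1) * X(z) = z/(z-3/5)
As z->1: 1/(1 - 3/5) = 1/(2/5) = 5/2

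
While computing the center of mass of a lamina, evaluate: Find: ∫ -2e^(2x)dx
Since d/dx[e^(2x)]=2e^(2x), we get -1 e^(2x) + C

Answer: -e^(2x) + C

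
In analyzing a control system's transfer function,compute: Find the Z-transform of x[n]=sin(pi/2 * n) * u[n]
Z{sin(w0*n)*u[n]}=z*sin(w0)/(z^2 - 2z*cos(w0) + 1)
With w0=pi/2: X(z)=z*sin(pi/2)/(z^2 - 2z*cos(pi/2) + 1)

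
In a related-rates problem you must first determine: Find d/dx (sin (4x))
Chain rule: d/dx[sin(u)]=cos(u)·u' where u=4x
u'=4

Answer: 4·cos(4x)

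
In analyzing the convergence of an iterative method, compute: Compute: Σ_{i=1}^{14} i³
Using formula: Σ i^3 = [n(n+1)/2]² = [14·15/2]² = 11025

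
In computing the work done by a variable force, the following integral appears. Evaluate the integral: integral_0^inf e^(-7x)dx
integral_0^inf e^(-7x) dx = [-1/7 * e^(-7x)]_0^inf
= 0 - (-1/7) = 1/7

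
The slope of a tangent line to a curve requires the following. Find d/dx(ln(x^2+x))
Chain rule: d/dx[ln(u)]=u'/u where u=x^2 + x
u'=2x + 1

Answer: (2x + 1)/(x^2 + x)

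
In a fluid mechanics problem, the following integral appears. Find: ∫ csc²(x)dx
Since d/dx[-cot(x)] = csc²(x), integral = -cot(x) + C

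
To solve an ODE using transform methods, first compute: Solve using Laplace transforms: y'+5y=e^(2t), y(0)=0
Take L: sY - 0 + 5Y=1/(s-2)
Y(s + 5)=1/(s-2) + 0
Y=1/((s-2)(s + 5)) + 0/(s + 5)
Partial fractions: 1/((s-2)(s + 5))=(1/7)/(s-2) - (1/7)/(s + 5)
So Y=(1/7)/(s-2) - (1/7)/(s + 5)
Inverse Laplace transform (L^(-1){1/(s-2)}=e^(2t), L^(-1){1/(s + 5)}=e^(-5t)):

Answer: y(t)=(1/7)·e^(2t) - (1/7)·e^(-5t)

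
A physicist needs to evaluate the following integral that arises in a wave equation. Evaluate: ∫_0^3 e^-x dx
Antiderivative: -e^-x
Evaluate: -(e^-3-1)

Answer: (e^-3-1)/(-1)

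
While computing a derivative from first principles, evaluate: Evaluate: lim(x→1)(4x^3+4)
Polynomial is continuous, so substitute x=1:
4·1^3+4=8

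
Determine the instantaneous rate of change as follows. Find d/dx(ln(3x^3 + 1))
Chain rule: d/dx[ln(u)] = u'/u where u = 3x^3 + 1
u' = 9x^2

Answer: (9x^2)/(3x^3 + 1)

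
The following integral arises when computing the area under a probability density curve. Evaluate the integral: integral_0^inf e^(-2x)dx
integral_0^inf e^(-2x) dx=[-1/2 * e^(-2x)]_0^inf
=0 - (-1/2)=1/2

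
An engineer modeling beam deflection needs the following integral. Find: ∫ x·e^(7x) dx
Integration by parts: u = x, dv = e^(7x) dx
du = dx, v = e^(7x)/7
= x·e^(7x)/7 - ∫ e^(7x)/7 dx
= x·e^(7x)/7 - e^(7x)/49+C

Answer: e^(7x)(x/7-1/49)+C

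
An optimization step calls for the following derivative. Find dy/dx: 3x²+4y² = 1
Differentiate: 6x+8y·(dy/dx) = 0
dy/dx = -6x/(8y) = -(3/4)·(x/y)

Answer: dy/dx = -(3/4)·(x/y)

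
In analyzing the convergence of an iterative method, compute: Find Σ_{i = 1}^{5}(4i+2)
=4·Σ i + 2·5=4·15 + 10=70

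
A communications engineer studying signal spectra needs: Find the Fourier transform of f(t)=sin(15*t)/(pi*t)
sin(W*t)/(pi*t) = (W/pi)*sinc(W*t/pi) is the impulse response of the ideal low-pass filter with cutoff W (here W = 15).
Its Fourier transform is a rectangular function:
F(omega) = 1 for |omega| < 15, 0 otherwise

Answer: rect(omega/30) [i.e., 1 for |omega| < 15, 0 otherwise]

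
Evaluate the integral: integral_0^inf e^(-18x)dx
integral_0^inf e^(-18x) dx=[-1/18 * e^(-18x)]_0^inf
=0 - (-1/18)=1/18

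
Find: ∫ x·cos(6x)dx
By parts: u = x, dv = cos(6x) dx
du = dx, v = sin(6x)/6
= x·sin(6x)/6+cos(6x)/6²+C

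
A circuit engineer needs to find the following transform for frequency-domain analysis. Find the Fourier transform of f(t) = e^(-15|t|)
Using the standard pair: F{e^(-a|t|)}=2a/(a^2 + omega^2)
With a=15: F(omega)=30/(225 + omega^2)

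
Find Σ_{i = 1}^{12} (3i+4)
= 3·Σ i+4·12 = 3·78+48 = 282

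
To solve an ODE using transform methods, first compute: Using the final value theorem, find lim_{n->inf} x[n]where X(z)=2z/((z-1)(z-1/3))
Final value theorem: lim x[n] = lim_{z->1} (z-1) * X(z)
(z-1) * X(z) = 2z/(z-1/3)
As z->1: 2/(1 - 1/3) = 2/(2/3) = 3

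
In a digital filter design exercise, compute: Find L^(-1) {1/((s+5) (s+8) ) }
Partial fractions: 1/((s+5)(s+8))=A/(s+5)+B/(s+8)
Cover-up: A=1/(s+8)|_{s=-5}=1/3; B=1/(s+5)|_{s=-8}=-1/3
L^(-1)=(1/3)e^(-5t) - (1/3)e^(-8t)

Answer: (1/3)(e^(-5t) - e^(-8t))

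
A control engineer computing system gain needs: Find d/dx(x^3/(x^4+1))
Quotient rule: (f/g)'=(f'g - fg')/g²
f=x^3, f'=3x^2
g=x^4+1, g'=4x^3

Answer: (3x^2·(x^4+1)-4x^6)/(x^4+1)²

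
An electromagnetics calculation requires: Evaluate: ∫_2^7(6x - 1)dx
Step 1: Find antiderivative F(x)=3x^2 - x
Step 2: F(7) - F(2)=140 - (10)=130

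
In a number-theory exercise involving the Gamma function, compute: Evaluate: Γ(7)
Γ(n) = (n-1)! for positive integers
Γ(7) = 6! = 720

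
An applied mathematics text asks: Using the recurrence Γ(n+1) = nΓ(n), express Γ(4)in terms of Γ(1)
Γ(4)=3Γ(3)=3·2Γ(2)=...=3!·Γ(1)=6·Γ(1)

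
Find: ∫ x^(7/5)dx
Power rule: ∫ x^(7/5) dx=x^(12/5)/(12/5)+C

Answer: (5/12)·x^(12/5)+C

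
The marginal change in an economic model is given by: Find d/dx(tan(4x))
Chain rule: d/dx[tan(u)]=sec²(u)·u' where u=4x
u'=4

Answer: 4·sec²(4x)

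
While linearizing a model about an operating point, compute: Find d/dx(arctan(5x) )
d/dx[arctan(u)] = u'/(1+u²), u = 5x, u' = 5

Answer: 5/(1+25x²)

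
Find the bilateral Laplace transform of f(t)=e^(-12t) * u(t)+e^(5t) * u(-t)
For e^(-12t) * u(t): L=1/(s+12), Re(s) > -12
For e^(5t) * u(-t): L=-1/(s-5), Re(s) < 5
Combined: F(s)=1/(s+12)-1/(s-5), -12 < Re(s) < 5

Answer: 1/(s+12)-1/(s-5), ROC: -12 < Re(s) < 5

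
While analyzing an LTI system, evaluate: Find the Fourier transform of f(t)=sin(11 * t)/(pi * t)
sin(W * t)/(pi * t) = (W/pi) * sinc(W * t/pi) is the impulse response of the ideal low-pass filter with cutoff W (here W = 11).
Its Fourier transform is a rectangular function:
F(omega) = 1 for |omega| < 11, 0 otherwise

Answer: rect(omega/22) [i.e., 1 for |omega| < 11, 0 otherwise]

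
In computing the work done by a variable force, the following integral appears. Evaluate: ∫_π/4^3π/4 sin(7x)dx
Antiderivative: -cos(7x)/7
Evaluate at bounds: [-cos(7·3π/4)/7] - [-cos(7·π/4)/7]
= (-(-√2/2)+(√2/2))/7 = √2/7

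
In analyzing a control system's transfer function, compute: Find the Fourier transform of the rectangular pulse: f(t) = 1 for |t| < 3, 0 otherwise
F(omega)=integral from -3 to 3 of e^(-j * omega * t) dt
=2 * sin(3 * omega)/omega=6 * sinc(3 * omega/pi)

Answer: 2 * sin(3 * omega)/omega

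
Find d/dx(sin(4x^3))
Chain rule: d/dx[sin(u)]=cos(u)·u' where u=4x^3
u'=12x^2

Answer: 12x^2·cos(4x^3)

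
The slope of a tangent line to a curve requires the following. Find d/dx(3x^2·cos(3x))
Product rule: (fg)' = f'g+fg'
f = 3x^2, f' = 6x
g = cos(3x), g' = -3·sin(3x)

Answer: 6x·cos(3x)-9x^2·sin(3x)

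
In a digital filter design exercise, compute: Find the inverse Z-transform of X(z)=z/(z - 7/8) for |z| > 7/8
Standard pair: z/(z-a) <-> a^n*u[n] for causal signals
With a=7/8: x[n]=(7/8)^n*u[n]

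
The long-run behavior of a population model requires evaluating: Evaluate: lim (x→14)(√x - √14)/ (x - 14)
Multiply by conjugate (√x+√14)/(√x+√14):
= (x - 14)/((x - 14)(√x+√14)) = 1/(√x+√14)
As x → 14: 1/(2√14)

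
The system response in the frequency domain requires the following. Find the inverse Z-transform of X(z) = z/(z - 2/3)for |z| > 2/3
Standard pair: z/(z-a) <-> a^n * u[n] for causal signals
With a=2/3: x[n]=(2/3)^n * u[n]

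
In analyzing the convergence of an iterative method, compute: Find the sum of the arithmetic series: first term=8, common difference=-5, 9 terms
Last term: a_n = 8 + (9 - 1)·-5 = -32
Sum = n(a_1 + a_n)/2 = 9(8 + (-32))/2 = -108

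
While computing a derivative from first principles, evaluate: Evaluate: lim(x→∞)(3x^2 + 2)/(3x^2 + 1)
Divide numerator and denominator by x^2:
lim (3 + 2/x^2)/(3 + 1/x^2)=1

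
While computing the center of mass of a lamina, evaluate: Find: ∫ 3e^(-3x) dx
Since d/dx[e^(-3x)]=-3e^(-3x), we get -1 e^(-3x)+C

Answer: -e^(-3x)+C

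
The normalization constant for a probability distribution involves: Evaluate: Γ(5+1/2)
Γ(n + 1/2)=(2n)!√π/(4^n·n!)
=3628800√π/(1024·120)=(945/32)·√π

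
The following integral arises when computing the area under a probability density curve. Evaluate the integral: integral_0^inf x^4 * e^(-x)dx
This is a Gamma integral. Substitute u = 1x:
integral_0^inf x^4 * e^(-x) dx = (1/1^5) integral_0^inf u^4 * e^(-u) du
= Gamma(5)/1^5 = 4!/1^5 = 24/1

Answer: 24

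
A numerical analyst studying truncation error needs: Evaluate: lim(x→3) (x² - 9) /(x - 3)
Factor: (x² - 9)=(x-3)(x+3)
Cancel (x-3): lim(x→3) (x+3)=6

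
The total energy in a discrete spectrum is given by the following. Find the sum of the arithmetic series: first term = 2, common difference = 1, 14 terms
Last term: a_n=2+(14-1)·1=15
Sum=n(a_1+a_n)/2=14(2+15)/2=119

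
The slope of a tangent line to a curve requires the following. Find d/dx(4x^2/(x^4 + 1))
Quotient rule: (f/g)' = (f'g - fg')/g²
f = 4x^2, f' = 8x
g = x^4+1, g' = 4x^3

Answer: (8x·(x^4+1)-16x^5)/(x^4+1)²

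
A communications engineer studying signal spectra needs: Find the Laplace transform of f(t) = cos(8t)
L{cos(wt)} = s/(s²+w²)
L{cos(8t)} = s/(s²+64)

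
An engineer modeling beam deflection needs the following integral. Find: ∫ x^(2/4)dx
Power rule: ∫ x^(1/2) dx=x^(3/2)/(3/2)+C

Answer: (2/3)·x^(3/2)+C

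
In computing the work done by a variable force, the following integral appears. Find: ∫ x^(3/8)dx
Power rule: ∫ x^(3/8) dx=x^(11/8)/(11/8) + C

Answer: (8/11)·x^(11/8) + C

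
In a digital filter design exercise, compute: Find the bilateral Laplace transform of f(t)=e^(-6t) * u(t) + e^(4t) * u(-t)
For e^(-6t)*u(t): L=1/(s + 6), Re(s) > -6
For e^(4t)*u(-t): L=-1/(s-4), Re(s) < 4
Combined: F(s)=1/(s + 6) - 1/(s-4), -6 < Re(s) < 4

Answer: 1/(s + 6) - 1/(s-4), ROC: -6 < Re(s) < 4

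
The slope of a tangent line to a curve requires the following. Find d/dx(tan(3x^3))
Chain rule: d/dx[tan(u)]=sec²(u)·u' where u=3x^3
u'=9x^2

Answer: 9x^2·sec²(3x^3)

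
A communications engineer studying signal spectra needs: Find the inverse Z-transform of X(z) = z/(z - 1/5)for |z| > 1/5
Standard pair: z/(z-a) <-> a^n * u[n] for causal signals
With a = 1/5: x[n] = (1/5)^n * u[n]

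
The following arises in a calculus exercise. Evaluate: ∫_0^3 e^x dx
Antiderivative: e^x
Evaluate: (e^3 - 1)

Answer: e^3 - 1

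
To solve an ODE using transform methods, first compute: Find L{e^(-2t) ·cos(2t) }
First shifting: L{e^(at)f(t)} = F(s-a)
L{cos(2t)} = s/(s²+4)
Shift: (s+2)/((s+2)²+4)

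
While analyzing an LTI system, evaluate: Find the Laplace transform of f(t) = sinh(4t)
L{sinh(at)} = a/(s²-a²)
L{sinh(4t)} = 4/(s²-16)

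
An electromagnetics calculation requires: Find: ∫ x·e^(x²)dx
Let u = x², du = 2x dx
∫ (1/2)e^u du = e^u/2 + C

Answer: e^(x²)/2 + C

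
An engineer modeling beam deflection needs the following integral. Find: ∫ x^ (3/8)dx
Power rule: ∫ x^(3/8) dx=x^(11/8)/(11/8)+C

Answer: (8/11)·x^(11/8)+C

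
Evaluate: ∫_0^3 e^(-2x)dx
Antiderivative: (1/(-2))e^(-2x)
Evaluate: (1/(-2))(e^-6 - 1)

Answer: (e^-6 - 1)/(-2)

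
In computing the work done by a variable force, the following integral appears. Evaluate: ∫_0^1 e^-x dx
Antiderivative: -e^-x
Evaluate: -(e^-1 - 1)

Answer: (e^-1 - 1)/(-1)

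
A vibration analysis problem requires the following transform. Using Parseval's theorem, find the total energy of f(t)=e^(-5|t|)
Parseval's theorem: E=integral |f(t)|^2 dt=(1/2pi) integral |F(omega)|^2 domega
E=integral_{-inf}^{inf} e^(-10|t|) dt=2*integral_0^inf e^(-10t) dt=2/(2*5)=1/5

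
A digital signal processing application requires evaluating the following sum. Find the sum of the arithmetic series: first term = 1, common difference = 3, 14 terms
Last term: a_n=1+(14-1)·3=40
Sum=n(a_1+a_n)/2=14(1+40)/2=287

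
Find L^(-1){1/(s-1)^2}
L^(-1){1/(s-a)^n}=t^(n-1)·e^(at)/(n-1)!
Here a=1, n=2: t^1·e^(t)/1

Answer: t·e^(t)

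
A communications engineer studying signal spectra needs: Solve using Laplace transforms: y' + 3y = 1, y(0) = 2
Take L of both sides: sY(s) - 2 + 3Y(s) = 1/s
Y(s)(s + 3) = 1/s + 2
Y(s) = 1/(s(s + 3)) + 2/(s + 3)
Partial fractions: 1/(s(s + 3)) = (1/3)/s - (1/3)/(s + 3)
So Y(s) = (1/3)/s + (5/3)/(s + 3)
Inverse transform (L^(-1){1/s} = 1, L^(-1){1/(s + 3)} = e^(-3t)):

Answer: y(t) = 1/3 + (5/3)·e^(-3t)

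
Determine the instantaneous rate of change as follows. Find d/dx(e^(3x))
Chain rule: d/dx[e^u] = e^u · u' where u = 3x
u' = 3

Answer: 3·e^(3x)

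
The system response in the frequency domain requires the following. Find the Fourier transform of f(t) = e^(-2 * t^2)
The Fourier transform of a Gaussian e^(-a*t^2) is sqrt(pi/a)*e^(-omega^2/(4a)).
With a = 2: F(omega) = sqrt(pi/2)*e^(-omega^2/8)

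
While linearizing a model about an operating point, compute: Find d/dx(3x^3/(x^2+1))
Quotient rule: (f/g)' = (f'g - fg')/g²
f = 3x^3, f' = 9x^2
g = x^2+1, g' = 2x

Answer: (9x^2·(x^2+1)-6x^4)/(x^2+1)²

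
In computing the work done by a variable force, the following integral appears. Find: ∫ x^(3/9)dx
Power rule: ∫ x^(1/3) dx = x^(4/3)/(4/3) + C

Answer: (3/4)·x^(4/3) + C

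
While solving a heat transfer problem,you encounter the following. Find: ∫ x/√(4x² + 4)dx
Let u=4x²+4, du=8x dx
∫ (1/8)·u^(-1/2) du=√u/4+C

Answer: √(4x²+4)/4+C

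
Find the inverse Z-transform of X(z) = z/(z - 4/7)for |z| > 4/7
Standard pair: z/(z-a) <-> a^n*u[n] for causal signals
With a=4/7: x[n]=(4/7)^n*u[n]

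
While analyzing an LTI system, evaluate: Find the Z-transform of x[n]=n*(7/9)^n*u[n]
Using the property Z{n*a^n*u[n]} = az/(z-a)^2
With a = 7/9: X(z) = (7/9)z/(z - 7/9)^2, |z| > 7/9

Answer: (7/9)z/(z - 7/9)^2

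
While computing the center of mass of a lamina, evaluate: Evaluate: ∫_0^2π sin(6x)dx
Antiderivative: -cos(6x)/6
Evaluate at bounds: [-cos(6·2π)/6] - [-cos(6·0)/6]
=(-(1)+(1))/6=0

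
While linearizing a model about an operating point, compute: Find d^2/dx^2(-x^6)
Apply power rule 2 times:
d^1: -6x^5
d^2: -30x^4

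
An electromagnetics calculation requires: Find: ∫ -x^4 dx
Using power rule: ∫ -x^4 dx = -1/5 x^5 + C = (-1/5)x^5 + C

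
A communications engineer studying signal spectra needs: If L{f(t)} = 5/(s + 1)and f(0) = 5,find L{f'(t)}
L{f'(t)} = s·F(s) - f(0) = 5s/(s+1)-5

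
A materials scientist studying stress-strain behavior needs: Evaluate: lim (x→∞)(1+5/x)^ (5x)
Rewrite as [(1 + 5/x)^x]^5.
lim(1 + 5/x)^x = e^5, so limit = (e^5)^5 = e^25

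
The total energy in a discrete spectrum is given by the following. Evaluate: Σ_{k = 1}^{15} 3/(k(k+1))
Partial fractions: 3/(k(k + 1)) = 3/k - 3/(k + 1)
Telescoping sum: 3(1 - 1/16) = 3·15/16

Answer: 45/16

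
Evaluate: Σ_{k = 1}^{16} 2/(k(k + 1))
Partial fractions: 2/(k(k+1)) = 2/k - 2/(k+1)
Telescoping sum: 2(1-1/17) = 2·16/17

Answer: 32/17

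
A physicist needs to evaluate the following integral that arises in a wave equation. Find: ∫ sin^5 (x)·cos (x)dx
Let u=sin(x), du=cos(x) dx
∫ u^5 du=u^6/6+C

Answer: sin^6(x)/6+C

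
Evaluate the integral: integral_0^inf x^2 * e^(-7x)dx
This is a Gamma integral. Substitute u = 7x (du = 7 dx):
integral_0^inf x^2 * e^(-7x) dx = (1/7^3) integral_0^inf u^2 * e^(-u) du
= Gamma(3)/7^3 = 2!/7^3 = 2/343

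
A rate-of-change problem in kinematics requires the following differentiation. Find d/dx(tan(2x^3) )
Chain rule: d/dx[tan(u)] = sec²(u)·u' where u = 2x^3
u' = 6x^2

Answer: 6x^2·sec²(2x^3)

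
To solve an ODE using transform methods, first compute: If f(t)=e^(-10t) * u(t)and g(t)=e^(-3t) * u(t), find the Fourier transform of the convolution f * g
By the convolution theorem: F{f*g} = F(omega)*G(omega)
F(omega) = 1/(10+j*omega), G(omega) = 1/(3+j*omega)
F{f*g} = 1/((10+j*omega)(3+j*omega))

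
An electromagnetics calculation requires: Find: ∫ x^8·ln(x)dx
By parts: u=ln(x), dv=x^8 dx
du=1/x dx, v=x^9/9
=x^9·ln(x)/9 - ∫ x^8/9 dx
=x^9·ln(x)/9 - x^9/81 + C

Answer: x^9(ln(x)/9 - 1/81) + C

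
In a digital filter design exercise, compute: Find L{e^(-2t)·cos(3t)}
First shifting: L{e^(at)f(t)} = F(s-a)
L{cos(3t)} = s/(s² + 9)
Shift: (s + 2)/((s + 2)² + 9)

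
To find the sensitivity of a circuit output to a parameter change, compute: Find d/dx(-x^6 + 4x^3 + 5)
Power rule: d/dx(ax^n)=n·a·x^(n-1)
Term by term: -6·x^5 + 12·x^2

Answer: -6x^5 + 12x^2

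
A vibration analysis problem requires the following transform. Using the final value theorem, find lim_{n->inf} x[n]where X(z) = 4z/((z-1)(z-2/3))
Final value theorem: lim x[n] = lim_{z->1} (z-1)*X(z)
(z-1)*X(z) = 4z/(z-2/3)
As z->1: 4/(1-2/3) = 4/(1/3) = 12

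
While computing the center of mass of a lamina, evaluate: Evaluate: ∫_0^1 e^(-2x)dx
Antiderivative: (1/(-2))e^(-2x)
Evaluate: (1/(-2))(e^-2 - 1)

Answer: (e^-2 - 1)/(-2)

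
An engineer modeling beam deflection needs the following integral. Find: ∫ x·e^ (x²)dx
Let u = x², du = 2x dx
∫ (1/2)e^u du = e^u/2+C

Answer: e^(x²)/2+C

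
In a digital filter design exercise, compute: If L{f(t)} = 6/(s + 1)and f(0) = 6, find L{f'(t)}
L{f'(t)} = s·F(s) - f(0) = 6s/(s + 1) - 6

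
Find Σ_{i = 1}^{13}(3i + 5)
= 3·Σ i + 5·13 = 3·91 + 65 = 338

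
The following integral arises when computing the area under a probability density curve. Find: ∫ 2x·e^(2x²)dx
Let u=2x², du=4x dx
∫ (1/2)e^u du=e^u/2+C

Answer: e^(2x²)/2+C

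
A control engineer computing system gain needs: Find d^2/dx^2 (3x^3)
Apply power rule 2 times:
d^1: 9x^2
d^2: 18x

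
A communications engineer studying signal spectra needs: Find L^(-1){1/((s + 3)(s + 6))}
Partial fractions: 1/((s+3)(s+6))=A/(s+3)+B/(s+6)
Cover-up: A=1/(s+6)|_{s=-3}=1/3; B=1/(s+3)|_{s=-6}=-1/3
L^(-1)=(1/3)e^(-3t) - (1/3)e^(-6t)

Answer: (1/3)(e^(-3t) - e^(-6t))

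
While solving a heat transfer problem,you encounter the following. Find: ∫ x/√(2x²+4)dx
Let u=2x²+4, du=4x dx
∫ (1/4)·u^(-1/2) du=√u/2+C

Answer: √(2x²+4)/2+C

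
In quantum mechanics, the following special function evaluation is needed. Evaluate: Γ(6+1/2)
Γ(n + 1/2)=(2n)!√π/(4^n·n!)
=479001600√π/(4096·720)=(10395/64)·√π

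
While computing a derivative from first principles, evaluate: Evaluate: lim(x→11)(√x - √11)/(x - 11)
Multiply by conjugate (√x+√11)/(√x+√11):
= (x - 11)/((x - 11)(√x+√11)) = 1/(√x+√11)
As x → 11: 1/(2√11)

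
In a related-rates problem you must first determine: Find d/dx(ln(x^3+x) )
Chain rule: d/dx[ln(u)] = u'/u where u = x^3 + x
u' = 3x^2 + 1

Answer: (3x^2 + 1)/(x^3 + x)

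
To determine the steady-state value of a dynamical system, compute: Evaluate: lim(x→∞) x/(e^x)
Apply L'Hôpital 1 times (∞/∞ each time):
Eventually get 1!/(e^x) → 0

Answer: 0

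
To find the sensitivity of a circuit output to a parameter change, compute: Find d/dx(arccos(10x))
d/dx[arccos(u)]=-u'/√(1-u²), u=10x, u'=10

Answer: -10/√(1-100x²)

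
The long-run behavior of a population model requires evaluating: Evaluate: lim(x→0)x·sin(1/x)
Squeeze theorem: -|x| ≤ x·sin(1/x) ≤ |x|
Since x → 0 as x → 0, by squeeze theorem the limit is 0

Answer: 0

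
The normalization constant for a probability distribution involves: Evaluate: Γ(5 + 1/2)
Γ(n+1/2) = (2n)!√π/(4^n·n!)
= 3628800√π/(1024·120) = (945/32)·√π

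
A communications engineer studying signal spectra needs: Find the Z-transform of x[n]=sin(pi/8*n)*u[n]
Z{sin(w0 * n) * u[n]}=z * sin(w0)/(z^2-2z * cos(w0)+1)
With w0=pi/8: X(z)=z * sin(pi/8)/(z^2-2z * cos(pi/8)+1)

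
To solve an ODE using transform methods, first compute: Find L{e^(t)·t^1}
First shifting: L{e^(at)f(t)}=F(s-a)
L{t^1}=1/s^2
Shift s → s-1: 1/(s-1)^2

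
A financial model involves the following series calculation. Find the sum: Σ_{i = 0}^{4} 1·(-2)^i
Geometric series: S = a(1 - r^n)/(1 - r)
a = 1, r = -2, n = 5
S = 1(1 + 32)/3 = 11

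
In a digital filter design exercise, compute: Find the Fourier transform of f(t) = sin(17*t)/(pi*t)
sin(W * t)/(pi * t)=(W/pi) * sinc(W * t/pi) is the impulse response of the ideal low-pass filter with cutoff W (here W=17).
Its Fourier transform is a rectangular function:
F(omega)=1 for |omega| < 17, 0 otherwise

Answer: rect(omega/34) [i.e., 1 for |omega| < 17, 0 otherwise]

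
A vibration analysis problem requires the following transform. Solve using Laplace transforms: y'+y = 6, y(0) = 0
Take L of both sides: sY(s)-0+Y(s) = 6/s
Y(s)(s+1) = 6/s+0
Y(s) = 6/(s(s+1))+0/(s+1)
Partial fractions: 6/(s(s+1)) = 6/s - 6/(s+1)
So Y(s) = 6/s - 6/(s+1)
Inverse transform (L^(-1){1/s} = 1, L^(-1){1/(s+1)} = e^(-t)):

Answer: y(t) = 6-6·e^(-t)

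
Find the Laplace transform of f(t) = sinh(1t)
L{sinh(at)}=a/(s²-a²)
L{sinh(1t)}=1/(s²-1)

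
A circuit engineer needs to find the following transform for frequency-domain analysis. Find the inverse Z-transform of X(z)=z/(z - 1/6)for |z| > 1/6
Standard pair: z/(z-a) <-> a^n * u[n] for causal signals
With a = 1/6: x[n] = (1/6)^n * u[n]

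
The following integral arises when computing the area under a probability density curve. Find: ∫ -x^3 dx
Using power rule: ∫ -x^3 dx=-1/4 x^4+C=(-1/4)x^4+C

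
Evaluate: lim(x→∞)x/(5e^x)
Apply L'Hôpital 1 times (∞/∞ each time):
Eventually get 1!/(5e^x) → 0

Answer: 0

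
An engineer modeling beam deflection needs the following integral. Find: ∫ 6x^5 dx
Using power rule: ∫ 6x^5 dx=6/6 x^6 + C=x^6 + C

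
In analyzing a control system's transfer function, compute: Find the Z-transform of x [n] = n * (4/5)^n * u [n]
Using the property Z{n * a^n * u[n]}=az/(z-a)^2
With a=4/5: X(z)=(4/5)z/(z - 4/5)^2, |z| > 4/5

Answer: (4/5)z/(z - 4/5)^2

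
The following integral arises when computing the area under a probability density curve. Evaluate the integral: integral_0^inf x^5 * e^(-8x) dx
This is a Gamma integral. Substitute u = 8x (du = 8 dx):
integral_0^inf x^5 * e^(-8x) dx = (1/8^6) integral_0^inf u^5 * e^(-u) du
= Gamma(6)/8^6 = 5!/8^6 = 120/262144

Answer: 15/32768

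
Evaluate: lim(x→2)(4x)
Polynomial is continuous, so substitute x=2:
4·2=8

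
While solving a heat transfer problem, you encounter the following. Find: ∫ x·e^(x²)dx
Let u = x², du = 2x dx
∫ (1/2)e^u du = e^u/2+C

Answer: e^(x²)/2+C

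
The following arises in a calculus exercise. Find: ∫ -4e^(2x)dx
Since d/dx[e^(2x)] = 2e^(2x), we get -2 e^(2x)+C

Answer: -2e^(2x)+C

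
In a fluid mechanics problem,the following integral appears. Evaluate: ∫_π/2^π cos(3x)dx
Antiderivative: sin(3x)/3
Evaluate at bounds: [sin(3·π)/3] - [sin(3·π/2)/3]
=((0) - (-1))/3=1/3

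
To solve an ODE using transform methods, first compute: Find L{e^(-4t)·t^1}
First shifting: L{e^(at)f(t)} = F(s-a)
L{t^1} = 1/s^2
Shift s → s + 4: 1/(s + 4)^2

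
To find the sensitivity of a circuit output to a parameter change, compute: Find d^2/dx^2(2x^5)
Apply power rule 2 times:
d^1: 10x^4
d^2: 40x^3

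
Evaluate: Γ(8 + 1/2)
Γ(n+1/2)=(2n)!√π/(4^n·n!)
=20922789888000√π/(65536·40320)=(2027025/256)·√π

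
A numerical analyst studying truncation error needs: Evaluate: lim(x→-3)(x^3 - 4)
Polynomial is continuous, so substitute x = -3:
1·(-3)^3 - 4 = -31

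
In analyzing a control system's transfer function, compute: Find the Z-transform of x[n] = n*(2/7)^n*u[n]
Using the property Z{n*a^n*u[n]} = az/(z-a)^2
With a = 2/7: X(z) = (2/7)z/(z - 2/7)^2, |z| > 2/7

Answer: (2/7)z/(z - 2/7)^2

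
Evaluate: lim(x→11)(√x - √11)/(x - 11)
Multiply by conjugate (√x+√11)/(√x+√11):
=(x - 11)/((x - 11)(√x+√11))=1/(√x+√11)
As x → 11: 1/(2√11)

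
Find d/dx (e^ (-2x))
Chain rule: d/dx[e^u]=e^u · u' where u=-2x
u'=-2

Answer: -2·e^(-2x)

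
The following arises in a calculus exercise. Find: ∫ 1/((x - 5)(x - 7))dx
Partial fractions: 1/((x-5)(x-7)) = A/(x-5) + B/(x-7)
A = -1/2, B = 1/2
∫ [-1/2· 1/(x-5) + 1/2· 1/(x-7)] dx
= (1/2)[ln|x-7| - ln|x-5|] + C

Answer: (1/2)·ln|(x-7)/(x-5)| + C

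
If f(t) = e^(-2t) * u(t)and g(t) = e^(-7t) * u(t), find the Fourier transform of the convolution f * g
By the convolution theorem: F{f*g} = F(omega)*G(omega)
F(omega) = 1/(2 + j*omega), G(omega) = 1/(7 + j*omega)
F{f*g} = 1/((2 + j*omega)(7 + j*omega))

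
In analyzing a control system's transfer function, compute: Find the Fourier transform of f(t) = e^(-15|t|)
Using the standard pair: F{e^(-a|t|)} = 2a/(a^2 + omega^2)
With a = 15: F(omega) = 30/(225 + omega^2)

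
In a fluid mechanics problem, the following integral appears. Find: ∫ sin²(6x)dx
Using identity sin²(u) = (1 - cos(2u))/2:
∫ (1 - cos(12x))/2 dx = x/2 - sin(12x)/24 + C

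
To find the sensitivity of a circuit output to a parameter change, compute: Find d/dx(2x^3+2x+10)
Power rule: d/dx(ax^n) = n·a·x^(n-1)
Term by term: 6·x^2 + 2

Answer: 6x^2 + 2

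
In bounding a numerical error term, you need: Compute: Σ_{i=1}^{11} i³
Using formula: Σ i^3=[n(n+1)/2]²=[11·12/2]²=4356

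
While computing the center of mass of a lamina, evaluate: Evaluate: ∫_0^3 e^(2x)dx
Antiderivative: (1/2)e^(2x)
Evaluate: (1/2)(e^6-1)

Answer: (e^6-1)/2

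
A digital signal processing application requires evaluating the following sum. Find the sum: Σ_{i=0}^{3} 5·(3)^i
Geometric series: S = a(1 - r^n)/(1 - r)
a = 5, r = 3, n = 4
S = 5(1 - 81)/-2 = 200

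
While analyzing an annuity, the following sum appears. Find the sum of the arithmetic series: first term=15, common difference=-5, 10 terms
Last term: a_n=15+(10-1)·-5=-30
Sum=n(a_1+a_n)/2=10(15+(-30))/2=-75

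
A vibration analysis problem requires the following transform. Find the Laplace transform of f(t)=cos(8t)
L{cos(wt)}=s/(s²+w²)
L{cos(8t)}=s/(s²+64)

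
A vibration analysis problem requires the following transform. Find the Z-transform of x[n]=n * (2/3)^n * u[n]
Using the property Z{n*a^n*u[n]}=az/(z-a)^2
With a=2/3: X(z)=(2/3)z/(z - 2/3)^2, |z| > 2/3

Answer: (2/3)z/(z - 2/3)^2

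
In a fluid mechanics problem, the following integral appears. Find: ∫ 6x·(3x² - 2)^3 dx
Let u=3x² - 2, du=6x dx
∫ u^3 du=u^4/4+C

Answer: (3x² - 2)^4/4+C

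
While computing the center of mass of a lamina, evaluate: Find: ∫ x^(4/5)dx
Power rule: ∫ x^(4/5) dx=x^(9/5)/(9/5)+C

Answer: (5/9)·x^(9/5)+C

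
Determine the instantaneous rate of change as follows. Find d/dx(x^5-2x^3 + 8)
Power rule: d/dx(ax^n)=n·a·x^(n-1)
Term by term: 5·x^4 - 6·x^2

Answer: 5x^4 - 6x^2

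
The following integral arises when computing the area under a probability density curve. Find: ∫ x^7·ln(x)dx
By parts: u=ln(x), dv=x^7 dx
du=1/x dx, v=x^8/8
=x^8·ln(x)/8 - ∫ x^7/8 dx
=x^8·ln(x)/8 - x^8/64 + C

Answer: x^8(ln(x)/8 - 1/64) + C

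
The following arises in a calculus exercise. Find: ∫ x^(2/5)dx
Power rule: ∫ x^(2/5) dx=x^(7/5)/(7/5) + C

Answer: (5/7)·x^(7/5) + C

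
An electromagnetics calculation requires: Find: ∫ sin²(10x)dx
Using identity sin²(u)=(1 - cos(2u))/2:
∫ (1 - cos(20x))/2 dx=x/2 - sin(20x)/40 + C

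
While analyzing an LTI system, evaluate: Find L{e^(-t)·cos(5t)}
First shifting: L{e^(at)f(t)}=F(s-a)
L{cos(5t)}=s/(s² + 25)
Shift: (s + 1)/((s + 1)² + 25)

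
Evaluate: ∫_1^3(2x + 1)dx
Step 1: Find antiderivative F(x) = x^2 + x
Step 2: F(3) - F(1) = 12 - (2) = 10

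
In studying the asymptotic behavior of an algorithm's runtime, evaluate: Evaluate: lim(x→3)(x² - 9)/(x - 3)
Factor: (x² - 9) = (x-3)(x + 3)
Cancel (x-3): lim(x→3) (x + 3) = 6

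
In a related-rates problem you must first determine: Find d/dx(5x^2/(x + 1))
Quotient rule: (f/g)'=(f'g - fg')/g²
f=5x^2, f'=10x
g=x + 1, g'=1

Answer: (10x·(x + 1) - 5x^2)/(x + 1)²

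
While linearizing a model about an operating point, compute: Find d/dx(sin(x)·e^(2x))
Product rule: (fg)'=f'g+fg'
f=sin(x), f'=cos(x)
g=e^(2x), g'=2·e^(2x)

Answer: cos(x)·e^(2x)+2·sin(x)·e^(2x)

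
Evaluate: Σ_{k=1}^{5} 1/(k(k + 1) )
Partial fractions: 1/(k(k+1))=1/k - 1/(k+1)
Telescoping sum: 1(1-1/6)=1·5/6

Answer: 5/6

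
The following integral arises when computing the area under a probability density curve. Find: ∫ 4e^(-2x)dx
Since d/dx[e^(-2x)]=-2e^(-2x), we get -2 e^(-2x) + C

Answer: -2e^(-2x) + C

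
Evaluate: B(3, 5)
B(x,y) = Γ(x)Γ(y)/Γ(x + y) = (x-1)!(y-1)!/(x + y-1)!
B(3,5) = 2!·4!/7! = 1/105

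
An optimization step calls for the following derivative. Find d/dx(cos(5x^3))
Chain rule: d/dx[cos(u)]=-sin(u)·u' where u=5x^3
u'=15x^2

Answer: -15x^2·sin(5x^3)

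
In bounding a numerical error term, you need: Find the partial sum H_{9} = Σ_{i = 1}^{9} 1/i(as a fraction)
H_9 = 1 + 1/2 + 1/3 + ... + 1/9
= 7129/2520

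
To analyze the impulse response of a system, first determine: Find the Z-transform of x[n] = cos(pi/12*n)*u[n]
Z{cos(w0*n)*u[n]} = z(z - cos(w0))/(z^2 - 2z*cos(w0) + 1)
With w0 = pi/12: X(z) = z(z - cos(pi/12))/(z^2 - 2z*cos(pi/12) + 1)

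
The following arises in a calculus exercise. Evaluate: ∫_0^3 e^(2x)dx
Antiderivative: (1/2)e^(2x)
Evaluate: (1/2)(e^6 - 1)

Answer: (e^6 - 1)/2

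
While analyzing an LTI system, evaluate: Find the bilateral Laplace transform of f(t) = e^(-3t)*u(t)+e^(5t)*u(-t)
For e^(-3t)*u(t): L=1/(s + 3), Re(s) > -3
For e^(5t)*u(-t): L=-1/(s-5), Re(s) < 5
Combined: F(s)=1/(s + 3) - 1/(s-5), -3 < Re(s) < 5

Answer: 1/(s + 3) - 1/(s-5), ROC: -3 < Re(s) < 5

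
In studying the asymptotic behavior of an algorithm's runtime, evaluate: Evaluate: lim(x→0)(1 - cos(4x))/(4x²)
Using 1-cos(u) ≈ u²/2 for small u:
(1-cos(4x)) ≈ (4x)²/2=16x²/2
So limit=16/(2·4)=2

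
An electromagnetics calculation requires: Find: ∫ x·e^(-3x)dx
Integration by parts: u=x, dv=e^(-3x) dx
du=dx, v=e^(-3x)/(-3)
=x·e^(-3x)/(-3) - ∫ e^(-3x)/(-3) dx
=x·e^(-3x)/(-3) - e^(-3x)/9+C

Answer: e^(-3x)(x/(-3)-1/9)+C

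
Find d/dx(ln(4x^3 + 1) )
Chain rule: d/dx[ln(u)]=u'/u where u=4x^3 + 1
u'=12x^2

Answer: (12x^2)/(4x^3 + 1)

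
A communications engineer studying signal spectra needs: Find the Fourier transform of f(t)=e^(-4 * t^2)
The Fourier transform of a Gaussian e^(-a*t^2) is sqrt(pi/a)*e^(-omega^2/(4a)).
With a = 4: F(omega) = sqrt(pi)/2*e^(-omega^2/16)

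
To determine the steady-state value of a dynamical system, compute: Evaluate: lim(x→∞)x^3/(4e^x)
Apply L'Hôpital 3 times (∞/∞ each time):
Eventually get 3!/(4e^x) → 0

Answer: 0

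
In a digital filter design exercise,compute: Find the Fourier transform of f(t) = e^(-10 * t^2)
The Fourier transform of a Gaussian e^(-a*t^2) is sqrt(pi/a)*e^(-omega^2/(4a)).
With a = 10: F(omega) = sqrt(pi/10)*e^(-omega^2/40)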